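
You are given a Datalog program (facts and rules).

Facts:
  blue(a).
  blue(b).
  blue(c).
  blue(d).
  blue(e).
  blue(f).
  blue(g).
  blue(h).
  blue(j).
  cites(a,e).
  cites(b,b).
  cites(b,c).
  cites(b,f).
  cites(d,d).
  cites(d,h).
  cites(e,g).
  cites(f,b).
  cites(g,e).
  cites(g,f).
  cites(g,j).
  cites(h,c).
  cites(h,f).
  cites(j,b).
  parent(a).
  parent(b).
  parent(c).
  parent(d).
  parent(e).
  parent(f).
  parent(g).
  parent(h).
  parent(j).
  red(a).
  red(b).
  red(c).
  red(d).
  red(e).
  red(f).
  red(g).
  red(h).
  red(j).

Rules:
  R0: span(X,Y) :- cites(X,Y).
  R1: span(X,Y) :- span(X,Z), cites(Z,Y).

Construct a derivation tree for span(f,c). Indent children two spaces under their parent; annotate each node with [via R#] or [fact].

span(f,c)  [via R1]
  span(f,b)  [via R0]
    cites(f,b)  [fact]
  cites(b,c)  [fact]

round 1: derive span(a,e) via R0 from cites(a,e)
round 1: derive span(b,b) via R0 from cites(b,b)
round 1: derive span(b,c) via R0 from cites(b,c)
round 1: derive span(b,f) via R0 from cites(b,f)
round 1: derive span(d,d) via R0 from cites(d,d)
round 1: derive span(d,h) via R0 from cites(d,h)
round 1: derive span(e,g) via R0 from cites(e,g)
round 1: derive span(f,b) via R0 from cites(f,b)
round 1: derive span(g,e) via R0 from cites(g,e)
round 1: derive span(g,f) via R0 from cites(g,f)
round 1: derive span(g,j) via R0 from cites(g,j)
round 1: derive span(h,c) via R0 from cites(h,c)
round 1: derive span(h,f) via R0 from cites(h,f)
round 1: derive span(j,b) via R0 from cites(j,b)
round 2: derive span(a,g) via R1 from span(a,e), cites(e,g)
round 2: derive span(d,c) via R1 from span(d,h), cites(h,c)
round 2: derive span(d,f) via R1 from span(d,h), cites(h,f)
round 2: derive span(e,e) via R1 from span(e,g), cites(g,e)
round 2: derive span(e,f) via R1 from span(e,g), cites(g,f)
round 2: derive span(e,j) via R1 from span(e,g), cites(g,j)
round 2: derive span(f,c) via R1 from span(f,b), cites(b,c)
round 2: derive span(f,f) via R1 from span(f,b), cites(b,f)
round 2: derive span(g,b) via R1 from span(g,f), cites(f,b)
round 2: derive span(g,g) via R1 from span(g,e), cites(e,g)
round 2: derive span(h,b) via R1 from span(h,f), cites(f,b)
round 2: derive span(j,c) via R1 from span(j,b), cites(b,c)
round 2: derive span(j,f) via R1 from span(j,b), cites(b,f)
round 3: derive span(a,f) via R1 from span(a,g), cites(g,f)
round 3: derive span(a,j) via R1 from span(a,g), cites(g,j)
round 3: derive span(d,b) via R1 from span(d,f), cites(f,b)
round 3: derive span(e,b) via R1 from span(e,f), cites(f,b)
round 3: derive span(g,c) via R1 from span(g,b), cites(b,c)
round 4: derive span(a,b) via R1 from span(a,f), cites(f,b)
round 4: derive span(e,c) via R1 from span(e,b), cites(b,c)
round 5: derive span(a,c) via R1 from span(a,b), cites(b,c)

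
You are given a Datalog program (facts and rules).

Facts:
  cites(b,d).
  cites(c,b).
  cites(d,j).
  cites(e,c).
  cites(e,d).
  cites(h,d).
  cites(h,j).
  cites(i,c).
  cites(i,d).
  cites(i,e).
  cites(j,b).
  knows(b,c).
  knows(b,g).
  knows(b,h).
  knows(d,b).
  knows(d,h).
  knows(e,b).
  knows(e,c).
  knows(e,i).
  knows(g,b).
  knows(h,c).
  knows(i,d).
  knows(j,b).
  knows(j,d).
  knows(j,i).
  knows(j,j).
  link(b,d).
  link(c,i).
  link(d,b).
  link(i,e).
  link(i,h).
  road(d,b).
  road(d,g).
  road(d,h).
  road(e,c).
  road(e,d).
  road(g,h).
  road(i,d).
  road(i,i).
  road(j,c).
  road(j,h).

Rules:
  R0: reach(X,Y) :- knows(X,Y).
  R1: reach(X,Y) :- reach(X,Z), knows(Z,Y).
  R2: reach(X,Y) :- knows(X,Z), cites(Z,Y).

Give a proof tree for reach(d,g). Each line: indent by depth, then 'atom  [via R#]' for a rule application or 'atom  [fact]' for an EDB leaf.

reach(d,g)  [via R1]
  reach(d,b)  [via R0]
    knows(d,b)  [fact]
  knows(b,g)  [fact]

round 1: derive reach(b,c) via R0 from knows(b,c)
round 1: derive reach(b,g) via R0 from knows(b,g)
round 1: derive reach(b,h) via R0 from knows(b,h)
round 1: derive reach(d,b) via R0 from knows(d,b)
round 1: derive reach(d,h) via R0 from knows(d,h)
round 1: derive reach(e,b) via R0 from knows(e,b)
round 1: derive reach(e,c) via R0 from knows(e,c)
round 1: derive reach(e,i) via R0 from knows(e,i)
round 1: derive reach(g,b) via R0 from knows(g,b)
round 1: derive reach(h,c) via R0 from knows(h,c)
round 1: derive reach(i,d) via R0 from knows(i,d)
round 1: derive reach(j,b) via R0 from knows(j,b)
round 1: derive reach(j,d) via R0 from knows(j,d)
round 1: derive reach(j,i) via R0 from knows(j,i)
round 1: derive reach(j,j) via R0 from knows(j,j)
round 1: derive reach(b,b) via R2 from knows(b,c), cites(c,b)
round 1: derive reach(b,d) via R2 from knows(b,h), cites(h,d)
round 1: derive reach(b,j) via R2 from knows(b,h), cites(h,j)
round 1: derive reach(d,d) via R2 from knows(d,b), cites(b,d)
round 1: derive reach(d,j) via R2 from knows(d,h), cites(h,j)
round 1: derive reach(e,d) via R2 from knows(e,b), cites(b,d)
round 1: derive reach(e,e) via R2 from knows(e,i), cites(i,e)
round 1: derive reach(g,d) via R2 from knows(g,b), cites(b,d)
round 1: derive reach(h,b) via R2 from knows(h,c), cites(c,b)
round 1: derive reach(i,j) via R2 from knows(i,d), cites(d,j)
round 1: derive reach(j,c) via R2 from knows(j,i), cites(i,c)
round 1: derive reach(j,e) via R2 from knows(j,i), cites(i,e)
round 2: derive reach(b,i) via R1 from reach(b,j), knows(j,i)
round 2: derive reach(d,c) via R1 from reach(d,b), knows(b,c)
round 2: derive reach(d,g) via R1 from reach(d,b), knows(b,g)
round 2: derive reach(d,i) via R1 from reach(d,j), knows(j,i)
round 2: derive reach(e,g) via R1 from reach(e,b), knows(b,g)
round 2: derive reach(e,h) via R1 from reach(e,b), knows(b,h)
round 2: derive reach(g,c) via R1 from reach(g,b), knows(b,c)
round 2: derive reach(g,g) via R1 from reach(g,b), knows(b,g)
round 2: derive reach(g,h) via R1 from reach(g,b), knows(b,h)
round 2: derive reach(h,g) via R1 from reach(h,b), knows(b,g)
round 2: derive reach(h,h) via R1 from reach(h,b), knows(b,h)
round 2: derive reach(i,b) via R1 from reach(i,d), knows(d,b)
round 2: derive reach(i,h) via R1 from reach(i,d), knows(d,h)
round 2: derive reach(i,i) via R1 from reach(i,j), knows(j,i)
round 2: derive reach(j,g) via R1 from reach(j,b), knows(b,g)
round 2: derive reach(j,h) via R1 from reach(j,b), knows(b,h)
round 3: derive reach(i,c) via R1 from reach(i,b), knows(b,c)
round 3: derive reach(i,g) via R1 from reach(i,b), knows(b,g)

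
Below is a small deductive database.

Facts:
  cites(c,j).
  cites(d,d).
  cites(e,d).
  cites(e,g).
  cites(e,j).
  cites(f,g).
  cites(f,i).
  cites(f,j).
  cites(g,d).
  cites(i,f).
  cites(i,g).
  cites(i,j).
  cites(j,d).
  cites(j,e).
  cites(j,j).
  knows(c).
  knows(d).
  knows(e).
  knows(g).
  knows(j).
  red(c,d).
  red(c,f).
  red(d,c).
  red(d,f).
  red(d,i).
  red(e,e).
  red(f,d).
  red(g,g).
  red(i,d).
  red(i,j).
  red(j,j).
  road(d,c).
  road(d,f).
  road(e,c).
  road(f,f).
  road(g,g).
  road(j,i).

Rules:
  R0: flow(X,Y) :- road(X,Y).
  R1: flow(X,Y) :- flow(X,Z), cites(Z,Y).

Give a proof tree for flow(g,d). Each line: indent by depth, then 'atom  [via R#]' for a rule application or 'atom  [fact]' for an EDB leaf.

round 1: derive flow(d,c) via R0 from road(d,c)
round 1: derive flow(d,f) via R0 from road(d,f)
round 1: derive flow(e,c) via R0 from road(e,c)
round 1: derive flow(f,f) via R0 from road(f,f)
round 1: derive flow(g,g) via R0 from road(g,g)
round 1: derive flow(j,i) via R0 from road(j,i)
round 2: derive flow(d,g) via R1 from flow(d,f), cites(f,g)
round 2: derive flow(d,i) via R1 from flow(d,f), cites(f,i)
round 2: derive flow(d,j) via R1 from flow(d,c), cites(c,j)
round 2: derive flow(e,j) via R1 from flow(e,c), cites(c,j)
round 2: derive flow(f,g) via R1 from flow(f,f), cites(f,g)
round 2: derive flow(f,i) via R1 from flow(f,f), cites(f,i)
round 2: derive flow(f,j) via R1 from flow(f,f), cites(f,j)
round 2: derive flow(g,d) via R1 from flow(g,g), cites(g,d)
round 2: derive flow(j,f) via R1 from flow(j,i), cites(i,f)
round 2: derive flow(j,g) via R1 from flow(j,i), cites(i,g)
round 2: derive flow(j,j) via R1 from flow(j,i), cites(i,j)
round 3: derive flow(d,d) via R1 from flow(d,g), cites(g,d)
round 3: derive flow(d,e) via R1 from flow(d,j), cites(j,e)
round 3: derive flow(e,d) via R1 from flow(e,j), cites(j,d)
round 3: derive flow(e,e) via R1 from flow(e,j), cites(j,e)
round 3: derive flow(f,d) via R1 from flow(f,g), cites(g,d)
round 3: derive flow(f,e) via R1 from flow(f,j), cites(j,e)
round 3: derive flow(j,d) via R1 from flow(j,g), cites(g,d)
round 3: derive flow(j,e) via R1 from flow(j,j), cites(j,e)
round 4: derive flow(e,g) via R1 from flow(e,e), cites(e,g)

flow(g,d)  [via R1]
  flow(g,g)  [via R0]
    road(g,g)  [fact]
  cites(g,d)  [fact]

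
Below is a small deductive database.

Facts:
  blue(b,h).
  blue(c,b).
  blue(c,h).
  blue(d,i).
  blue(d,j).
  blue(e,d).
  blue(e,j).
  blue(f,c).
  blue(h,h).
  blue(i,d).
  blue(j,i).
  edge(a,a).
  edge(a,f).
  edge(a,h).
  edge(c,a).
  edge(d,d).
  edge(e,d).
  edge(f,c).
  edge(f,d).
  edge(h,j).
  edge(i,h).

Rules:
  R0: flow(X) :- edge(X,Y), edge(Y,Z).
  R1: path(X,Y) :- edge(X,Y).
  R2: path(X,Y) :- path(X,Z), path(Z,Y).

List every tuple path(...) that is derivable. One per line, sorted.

path(a,a)
path(a,c)
path(a,d)
path(a,f)
path(a,h)
path(a,j)
path(c,a)
path(c,c)
path(c,d)
path(c,f)
path(c,h)
path(c,j)
path(d,d)
path(e,d)
path(f,a)
path(f,c)
path(f,d)
path(f,f)
path(f,h)
path(f,j)
path(h,j)
path(i,h)
path(i,j)

round 1: derive path(a,a) via R1 from edge(a,a)
round 1: derive path(a,f) via R1 from edge(a,f)
round 1: derive path(a,h) via R1 from edge(a,h)
round 1: derive path(c,a) via R1 from edge(c,a)
round 1: derive path(d,d) via R1 from edge(d,d)
round 1: derive path(e,d) via R1 from edge(e,d)
round 1: derive path(f,c) via R1 from edge(f,c)
round 1: derive path(f,d) via R1 from edge(f,d)
round 1: derive path(h,j) via R1 from edge(h,j)
round 1: derive path(i,h) via R1 from edge(i,h)
round 2: derive path(a,c) via R2 from path(a,f), path(f,c)
round 2: derive path(a,d) via R2 from path(a,f), path(f,d)
round 2: derive path(a,j) via R2 from path(a,h), path(h,j)
round 2: derive path(c,f) via R2 from path(c,a), path(a,f)
round 2: derive path(c,h) via R2 from path(c,a), path(a,h)
round 2: derive path(f,a) via R2 from path(f,c), path(c,a)
round 2: derive path(i,j) via R2 from path(i,h), path(h,j)
round 3: derive path(c,c) via R2 from path(c,a), path(a,c)
round 3: derive path(c,d) via R2 from path(c,a), path(a,d)
round 3: derive path(c,j) via R2 from path(c,a), path(a,j)
round 3: derive path(f,f) via R2 from path(f,a), path(a,f)
round 3: derive path(f,h) via R2 from path(f,a), path(a,h)
round 3: derive path(f,j) via R2 from path(f,a), path(a,j)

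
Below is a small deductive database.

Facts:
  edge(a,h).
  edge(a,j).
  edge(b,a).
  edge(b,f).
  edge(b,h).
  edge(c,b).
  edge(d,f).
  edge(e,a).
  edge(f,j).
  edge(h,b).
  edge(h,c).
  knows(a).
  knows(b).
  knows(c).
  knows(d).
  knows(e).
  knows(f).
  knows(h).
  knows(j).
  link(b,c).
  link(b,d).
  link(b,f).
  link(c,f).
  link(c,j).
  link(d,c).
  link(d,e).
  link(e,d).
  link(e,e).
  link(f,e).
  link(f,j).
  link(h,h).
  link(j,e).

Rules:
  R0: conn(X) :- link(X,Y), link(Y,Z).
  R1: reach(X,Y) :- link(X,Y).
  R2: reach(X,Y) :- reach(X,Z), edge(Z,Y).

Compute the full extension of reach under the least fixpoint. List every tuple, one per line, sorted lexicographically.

round 1: derive reach(b,c) via R1 from link(b,c)
round 1: derive reach(b,d) via R1 from link(b,d)
round 1: derive reach(b,f) via R1 from link(b,f)
round 1: derive reach(c,f) via R1 from link(c,f)
round 1: derive reach(c,j) via R1 from link(c,j)
round 1: derive reach(d,c) via R1 from link(d,c)
round 1: derive reach(d,e) via R1 from link(d,e)
round 1: derive reach(e,d) via R1 from link(e,d)
round 1: derive reach(e,e) via R1 from link(e,e)
round 1: derive reach(f,e) via R1 from link(f,e)
round 1: derive reach(f,j) via R1 from link(f,j)
round 1: derive reach(h,h) via R1 from link(h,h)
round 1: derive reach(j,e) via R1 from link(j,e)
round 2: derive reach(b,b) via R2 from reach(b,c), edge(c,b)
round 2: derive reach(b,j) via R2 from reach(b,f), edge(f,j)
round 2: derive reach(d,a) via R2 from reach(d,e), edge(e,a)
round 2: derive reach(d,b) via R2 from reach(d,c), edge(c,b)
round 2: derive reach(e,a) via R2 from reach(e,e), edge(e,a)
round 2: derive reach(e,f) via R2 from reach(e,d), edge(d,f)
round 2: derive reach(f,a) via R2 from reach(f,e), edge(e,a)
round 2: derive reach(h,b) via R2 from reach(h,h), edge(h,b)
round 2: derive reach(h,c) via R2 from reach(h,h), edge(h,c)
round 2: derive reach(j,a) via R2 from reach(j,e), edge(e,a)
round 3: derive reach(b,a) via R2 from reach(b,b), edge(b,a)
round 3: derive reach(b,h) via R2 from reach(b,b), edge(b,h)
round 3: derive reach(d,f) via R2 from reach(d,b), edge(b,f)
round 3: derive reach(d,h) via R2 from reach(d,a), edge(a,h)
round 3: derive reach(d,j) via R2 from reach(d,a), edge(a,j)
round 3: derive reach(e,h) via R2 from reach(e,a), edge(a,h)
round 3: derive reach(e,j) via R2 from reach(e,a), edge(a,j)
round 3: derive reach(f,h) via R2 from reach(f,a), edge(a,h)
round 3: derive reach(h,a) via R2 from reach(h,b), edge(b,a)
round 3: derive reach(h,f) via R2 from reach(h,b), edge(b,f)
round 3: derive reach(j,h) via R2 from reach(j,a), edge(a,h)
round 3: derive reach(j,j) via R2 from reach(j,a), edge(a,j)
round 4: derive reach(e,b) via R2 from reach(e,h), edge(h,b)
round 4: derive reach(e,c) via R2 from reach(e,h), edge(h,c)
round 4: derive reach(f,b) via R2 from reach(f,h), edge(h,b)
round 4: derive reach(f,c) via R2 from reach(f,h), edge(h,c)
round 4: derive reach(h,j) via R2 from reach(h,a), edge(a,j)
round 4: derive reach(j,b) via R2 from reach(j,h), edge(h,b)
round 4: derive reach(j,c) via R2 from reach(j,h), edge(h,c)
round 5: derive reach(f,f) via R2 from reach(f,b), edge(b,f)
round 5: derive reach(j,f) via R2 from reach(j,b), edge(b,f)

reach(b,a)
reach(b,b)
reach(b,c)
reach(b,d)
reach(b,f)
reach(b,h)
reach(b,j)
reach(c,f)
reach(c,j)
reach(d,a)
reach(d,b)
reach(d,c)
reach(d,e)
reach(d,f)
reach(d,h)
reach(d,j)
reach(e,a)
reach(e,b)
reach(e,c)
reach(e,d)
reach(e,e)
reach(e,f)
reach(e,h)
reach(e,j)
reach(f,a)
reach(f,b)
reach(f,c)
reach(f,e)
reach(f,f)
reach(f,h)
reach(f,j)
reach(h,a)
reach(h,b)
reach(h,c)
reach(h,f)
reach(h,h)
reach(h,j)
reach(j,a)
reach(j,b)
reach(j,c)
reach(j,e)
reach(j,f)
reach(j,h)
reach(j,j)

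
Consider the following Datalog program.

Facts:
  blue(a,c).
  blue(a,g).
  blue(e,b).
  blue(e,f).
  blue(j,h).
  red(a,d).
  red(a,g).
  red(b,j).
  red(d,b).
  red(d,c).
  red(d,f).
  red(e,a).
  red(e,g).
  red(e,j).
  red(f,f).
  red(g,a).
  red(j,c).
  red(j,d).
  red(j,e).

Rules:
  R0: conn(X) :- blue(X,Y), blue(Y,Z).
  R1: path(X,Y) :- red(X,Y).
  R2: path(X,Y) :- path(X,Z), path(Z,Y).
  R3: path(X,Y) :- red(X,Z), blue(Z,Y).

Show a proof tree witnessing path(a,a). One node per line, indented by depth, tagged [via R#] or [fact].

path(a,a)  [via R2]
  path(a,g)  [via R1]
    red(a,g)  [fact]
  path(g,a)  [via R1]
    red(g,a)  [fact]

round 1: derive path(a,d) via R1 from red(a,d)
round 1: derive path(a,g) via R1 from red(a,g)
round 1: derive path(b,j) via R1 from red(b,j)
round 1: derive path(d,b) via R1 from red(d,b)
round 1: derive path(d,c) via R1 from red(d,c)
round 1: derive path(d,f) via R1 from red(d,f)
round 1: derive path(e,a) via R1 from red(e,a)
round 1: derive path(e,g) via R1 from red(e,g)
round 1: derive path(e,j) via R1 from red(e,j)
round 1: derive path(f,f) via R1 from red(f,f)
round 1: derive path(g,a) via R1 from red(g,a)
round 1: derive path(j,c) via R1 from red(j,c)
round 1: derive path(j,d) via R1 from red(j,d)
round 1: derive path(j,e) via R1 from red(j,e)
round 1: derive path(b,h) via R3 from red(b,j), blue(j,h)
round 1: derive path(e,c) via R3 from red(e,a), blue(a,c)
round 1: derive path(e,h) via R3 from red(e,j), blue(j,h)
round 1: derive path(g,c) via R3 from red(g,a), blue(a,c)
round 1: derive path(g,g) via R3 from red(g,a), blue(a,g)
round 1: derive path(j,b) via R3 from red(j,e), blue(e,b)
round 1: derive path(j,f) via R3 from red(j,e), blue(e,f)
round 2: derive path(a,a) via R2 from path(a,g), path(g,a)
round 2: derive path(a,b) via R2 from path(a,d), path(d,b)
round 2: derive path(a,c) via R2 from path(a,d), path(d,c)
round 2: derive path(a,f) via R2 from path(a,d), path(d,f)
round 2: derive path(b,b) via R2 from path(b,j), path(j,b)
round 2: derive path(b,c) via R2 from path(b,j), path(j,c)
round 2: derive path(b,d) via R2 from path(b,j), path(j,d)
round 2: derive path(b,e) via R2 from path(b,j), path(j,e)
round 2: derive path(b,f) via R2 from path(b,j), path(j,f)
round 2: derive path(d,h) via R2 from path(d,b), path(b,h)
round 2: derive path(d,j) via R2 from path(d,b), path(b,j)
round 2: derive path(e,b) via R2 from path(e,j), path(j,b)
round 2: derive path(e,d) via R2 from path(e,a), path(a,d)
round 2: derive path(e,e) via R2 from path(e,j), path(j,e)
round 2: derive path(e,f) via R2 from path(e,j), path(j,f)
round 2: derive path(g,d) via R2 from path(g,a), path(a,d)
round 2: derive path(j,a) via R2 from path(j,e), path(e,a)
round 2: derive path(j,g) via R2 from path(j,e), path(e,g)
round 2: derive path(j,h) via R2 from path(j,b), path(b,h)
round 2: derive path(j,j) via R2 from path(j,b), path(b,j)
round 3: derive path(a,e) via R2 from path(a,b), path(b,e)
round 3: derive path(a,h) via R2 from path(a,b), path(b,h)
round 3: derive path(a,j) via R2 from path(a,b), path(b,j)
round 3: derive path(b,a) via R2 from path(b,e), path(e,a)
round 3: derive path(b,g) via R2 from path(b,e), path(e,g)
round 3: derive path(d,a) via R2 from path(d,j), path(j,a)
round 3: derive path(d,d) via R2 from path(d,b), path(b,d)
round 3: derive path(d,e) via R2 from path(d,b), path(b,e)
round 3: derive path(d,g) via R2 from path(d,j), path(j,g)
round 3: derive path(g,b) via R2 from path(g,a), path(a,b)
round 3: derive path(g,f) via R2 from path(g,a), path(a,f)
round 3: derive path(g,h) via R2 from path(g,d), path(d,h)
round 3: derive path(g,j) via R2 from path(g,d), path(d,j)
round 4: derive path(g,e) via R2 from path(g,a), path(a,e)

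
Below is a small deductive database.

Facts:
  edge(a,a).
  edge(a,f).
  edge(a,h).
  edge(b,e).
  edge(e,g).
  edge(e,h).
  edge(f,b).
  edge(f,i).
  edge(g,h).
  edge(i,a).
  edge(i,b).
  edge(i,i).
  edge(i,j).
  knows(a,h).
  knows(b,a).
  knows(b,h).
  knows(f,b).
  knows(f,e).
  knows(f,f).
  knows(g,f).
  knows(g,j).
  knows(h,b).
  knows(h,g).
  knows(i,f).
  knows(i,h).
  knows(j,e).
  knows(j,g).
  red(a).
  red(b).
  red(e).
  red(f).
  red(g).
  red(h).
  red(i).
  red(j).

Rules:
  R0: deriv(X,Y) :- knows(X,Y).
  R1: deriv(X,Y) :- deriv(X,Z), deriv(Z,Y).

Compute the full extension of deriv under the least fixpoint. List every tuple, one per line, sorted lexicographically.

deriv(a,a)
deriv(a,b)
deriv(a,e)
deriv(a,f)
deriv(a,g)
deriv(a,h)
deriv(a,j)
deriv(b,a)
deriv(b,b)
deriv(b,e)
deriv(b,f)
deriv(b,g)
deriv(b,h)
deriv(b,j)
deriv(f,a)
deriv(f,b)
deriv(f,e)
deriv(f,f)
deriv(f,g)
deriv(f,h)
deriv(f,j)
deriv(g,a)
deriv(g,b)
deriv(g,e)
deriv(g,f)
deriv(g,g)
deriv(g,h)
deriv(g,j)
deriv(h,a)
deriv(h,b)
deriv(h,e)
deriv(h,f)
deriv(h,g)
deriv(h,h)
deriv(h,j)
deriv(i,a)
deriv(i,b)
deriv(i,e)
deriv(i,f)
deriv(i,g)
deriv(i,h)
deriv(i,j)
deriv(j,a)
deriv(j,b)
deriv(j,e)
deriv(j,f)
deriv(j,g)
deriv(j,h)
deriv(j,j)

round 1: derive deriv(a,h) via R0 from knows(a,h)
round 1: derive deriv(b,a) via R0 from knows(b,a)
round 1: derive deriv(b,h) via R0 from knows(b,h)
round 1: derive deriv(f,b) via R0 from knows(f,b)
round 1: derive deriv(f,e) via R0 from knows(f,e)
round 1: derive deriv(f,f) via R0 from knows(f,f)
round 1: derive deriv(g,f) via R0 from knows(g,f)
round 1: derive deriv(g,j) via R0 from knows(g,j)
round 1: derive deriv(h,b) via R0 from knows(h,b)
round 1: derive deriv(h,g) via R0 from knows(h,g)
round 1: derive deriv(i,f) via R0 from knows(i,f)
round 1: derive deriv(i,h) via R0 from knows(i,h)
round 1: derive deriv(j,e) via R0 from knows(j,e)
round 1: derive deriv(j,g) via R0 from knows(j,g)
round 2: derive deriv(a,b) via R1 from deriv(a,h), deriv(h,b)
round 2: derive deriv(a,g) via R1 from deriv(a,h), deriv(h,g)
round 2: derive deriv(b,b) via R1 from deriv(b,h), deriv(h,b)
round 2: derive deriv(b,g) via R1 from deriv(b,h), deriv(h,g)
round 2: derive deriv(f,a) via R1 from deriv(f,b), deriv(b,a)
round 2: derive deriv(f,h) via R1 from deriv(f,b), deriv(b,h)
round 2: derive deriv(g,b) via R1 from deriv(g,f), deriv(f,b)
round 2: derive deriv(g,e) via R1 from deriv(g,f), deriv(f,e)
round 2: derive deriv(g,g) via R1 from deriv(g,j), deriv(j,g)
round 2: derive deriv(h,a) via R1 from deriv(h,b), deriv(b,a)
round 2: derive deriv(h,f) via R1 from deriv(h,g), deriv(g,f)
round 2: derive deriv(h,h) via R1 from deriv(h,b), deriv(b,h)
round 2: derive deriv(h,j) via R1 from deriv(h,g), deriv(g,j)
round 2: derive deriv(i,b) via R1 from deriv(i,f), deriv(f,b)
round 2: derive deriv(i,e) via R1 from deriv(i,f), deriv(f,e)
round 2: derive deriv(i,g) via R1 from deriv(i,h), deriv(h,g)
round 2: derive deriv(j,f) via R1 from deriv(j,g), deriv(g,f)
round 2: derive deriv(j,j) via R1 from deriv(j,g), deriv(g,j)
round 3: derive deriv(a,a) via R1 from deriv(a,b), deriv(b,a)
round 3: derive deriv(a,e) via R1 from deriv(a,g), deriv(g,e)
round 3: derive deriv(a,f) via R1 from deriv(a,g), deriv(g,f)
round 3: derive deriv(a,j) via R1 from deriv(a,g), deriv(g,j)
round 3: derive deriv(b,e) via R1 from deriv(b,g), deriv(g,e)
round 3: derive deriv(b,f) via R1 from deriv(b,g), deriv(g,f)
round 3: derive deriv(b,j) via R1 from deriv(b,g), deriv(g,j)
round 3: derive deriv(f,g) via R1 from deriv(f,a), deriv(a,g)
round 3: derive deriv(f,j) via R1 from deriv(f,h), deriv(h,j)
round 3: derive deriv(g,a) via R1 from deriv(g,b), deriv(b,a)
round 3: derive deriv(g,h) via R1 from deriv(g,b), deriv(b,h)
round 3: derive deriv(h,e) via R1 from deriv(h,f), deriv(f,e)
round 3: derive deriv(i,a) via R1 from deriv(i,b), deriv(b,a)
round 3: derive deriv(i,j) via R1 from deriv(i,g), deriv(g,j)
round 3: derive deriv(j,a) via R1 from deriv(j,f), deriv(f,a)
round 3: derive deriv(j,b) via R1 from deriv(j,f), deriv(f,b)
round 3: derive deriv(j,h) via R1 from deriv(j,f), deriv(f,h)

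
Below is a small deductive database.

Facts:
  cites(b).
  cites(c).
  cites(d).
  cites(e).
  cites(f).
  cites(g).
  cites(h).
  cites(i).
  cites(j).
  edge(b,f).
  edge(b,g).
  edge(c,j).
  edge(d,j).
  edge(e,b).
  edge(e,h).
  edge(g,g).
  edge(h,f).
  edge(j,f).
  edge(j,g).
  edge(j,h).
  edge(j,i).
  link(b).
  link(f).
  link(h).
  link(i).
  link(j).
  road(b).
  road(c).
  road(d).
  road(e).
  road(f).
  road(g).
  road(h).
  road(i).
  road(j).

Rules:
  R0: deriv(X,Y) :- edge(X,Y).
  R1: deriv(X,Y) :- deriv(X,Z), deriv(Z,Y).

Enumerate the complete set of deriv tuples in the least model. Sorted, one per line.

round 1: derive deriv(b,f) via R0 from edge(b,f)
round 1: derive deriv(b,g) via R0 from edge(b,g)
round 1: derive deriv(c,j) via R0 from edge(c,j)
round 1: derive deriv(d,j) via R0 from edge(d,j)
round 1: derive deriv(e,b) via R0 from edge(e,b)
round 1: derive deriv(e,h) via R0 from edge(e,h)
round 1: derive deriv(g,g) via R0 from edge(g,g)
round 1: derive deriv(h,f) via R0 from edge(h,f)
round 1: derive deriv(j,f) via R0 from edge(j,f)
round 1: derive deriv(j,g) via R0 from edge(j,g)
round 1: derive deriv(j,h) via R0 from edge(j,h)
round 1: derive deriv(j,i) via R0 from edge(j,i)
round 2: derive deriv(c,f) via R1 from deriv(c,j), deriv(j,f)
round 2: derive deriv(c,g) via R1 from deriv(c,j), deriv(j,g)
round 2: derive deriv(c,h) via R1 from deriv(c,j), deriv(j,h)
round 2: derive deriv(c,i) via R1 from deriv(c,j), deriv(j,i)
round 2: derive deriv(d,f) via R1 from deriv(d,j), deriv(j,f)
round 2: derive deriv(d,g) via R1 from deriv(d,j), deriv(j,g)
round 2: derive deriv(d,h) via R1 from deriv(d,j), deriv(j,h)
round 2: derive deriv(d,i) via R1 from deriv(d,j), deriv(j,i)
round 2: derive deriv(e,f) via R1 from deriv(e,b), deriv(b,f)
round 2: derive deriv(e,g) via R1 from deriv(e,b), deriv(b,g)

deriv(b,f)
deriv(b,g)
deriv(c,f)
deriv(c,g)
deriv(c,h)
deriv(c,i)
deriv(c,j)
deriv(d,f)
deriv(d,g)
deriv(d,h)
deriv(d,i)
deriv(d,j)
deriv(e,b)
deriv(e,f)
deriv(e,g)
deriv(e,h)
deriv(g,g)
deriv(h,f)
deriv(j,f)
deriv(j,g)
deriv(j,h)
deriv(j,i)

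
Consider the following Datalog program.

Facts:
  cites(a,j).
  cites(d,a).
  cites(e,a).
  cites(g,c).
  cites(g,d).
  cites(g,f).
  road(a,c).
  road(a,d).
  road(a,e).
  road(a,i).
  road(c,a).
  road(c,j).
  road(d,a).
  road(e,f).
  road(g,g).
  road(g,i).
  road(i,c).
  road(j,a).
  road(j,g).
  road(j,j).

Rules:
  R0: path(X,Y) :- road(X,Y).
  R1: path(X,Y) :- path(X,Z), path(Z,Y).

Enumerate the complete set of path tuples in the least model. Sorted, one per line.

path(a,a)
path(a,c)
path(a,d)
path(a,e)
path(a,f)
path(a,g)
path(a,i)
path(a,j)
path(c,a)
path(c,c)
path(c,d)
path(c,e)
path(c,f)
path(c,g)
path(c,i)
path(c,j)
path(d,a)
path(d,c)
path(d,d)
path(d,e)
path(d,f)
path(d,g)
path(d,i)
path(d,j)
path(e,f)
path(g,a)
path(g,c)
path(g,d)
path(g,e)
path(g,f)
path(g,g)
path(g,i)
path(g,j)
path(i,a)
path(i,c)
path(i,d)
path(i,e)
path(i,f)
path(i,g)
path(i,i)
path(i,j)
path(j,a)
path(j,c)
path(j,d)
path(j,e)
path(j,f)
path(j,g)
path(j,i)
path(j,j)

round 1: derive path(a,c) via R0 from road(a,c)
round 1: derive path(a,d) via R0 from road(a,d)
round 1: derive path(a,e) via R0 from road(a,e)
round 1: derive path(a,i) via R0 from road(a,i)
round 1: derive path(c,a) via R0 from road(c,a)
round 1: derive path(c,j) via R0 from road(c,j)
round 1: derive path(d,a) via R0 from road(d,a)
round 1: derive path(e,f) via R0 from road(e,f)
round 1: derive path(g,g) via R0 from road(g,g)
round 1: derive path(g,i) via R0 from road(g,i)
round 1: derive path(i,c) via R0 from road(i,c)
round 1: derive path(j,a) via R0 from road(j,a)
round 1: derive path(j,g) via R0 from road(j,g)
round 1: derive path(j,j) via R0 from road(j,j)
round 2: derive path(a,a) via R1 from path(a,c), path(c,a)
round 2: derive path(a,f) via R1 from path(a,e), path(e,f)
round 2: derive path(a,j) via R1 from path(a,c), path(c,j)
round 2: derive path(c,c) via R1 from path(c,a), path(a,c)
round 2: derive path(c,d) via R1 from path(c,a), path(a,d)
round 2: derive path(c,e) via R1 from path(c,a), path(a,e)
round 2: derive path(c,g) via R1 from path(c,j), path(j,g)
round 2: derive path(c,i) via R1 from path(c,a), path(a,i)
round 2: derive path(d,c) via R1 from path(d,a), path(a,c)
round 2: derive path(d,d) via R1 from path(d,a), path(a,d)
round 2: derive path(d,e) via R1 from path(d,a), path(a,e)
round 2: derive path(d,i) via R1 from path(d,a), path(a,i)
round 2: derive path(g,c) via R1 from path(g,i), path(i,c)
round 2: derive path(i,a) via R1 from path(i,c), path(c,a)
round 2: derive path(i,j) via R1 from path(i,c), path(c,j)
round 2: derive path(j,c) via R1 from path(j,a), path(a,c)
round 2: derive path(j,d) via R1 from path(j,a), path(a,d)
round 2: derive path(j,e) via R1 from path(j,a), path(a,e)
round 2: derive path(j,i) via R1 from path(j,a), path(a,i)
round 3: derive path(a,g) via R1 from path(a,c), path(c,g)
round 3: derive path(c,f) via R1 from path(c,a), path(a,f)
round 3: derive path(d,f) via R1 from path(d,a), path(a,f)
round 3: derive path(d,g) via R1 from path(d,c), path(c,g)
round 3: derive path(d,j) via R1 from path(d,a), path(a,j)
round 3: derive path(g,a) via R1 from path(g,c), path(c,a)
round 3: derive path(g,d) via R1 from path(g,c), path(c,d)
round 3: derive path(g,e) via R1 from path(g,c), path(c,e)
round 3: derive path(g,j) via R1 from path(g,c), path(c,j)
round 3: derive path(i,d) via R1 from path(i,a), path(a,d)
round 3: derive path(i,e) via R1 from path(i,a), path(a,e)
round 3: derive path(i,f) via R1 from path(i,a), path(a,f)
round 3: derive path(i,g) via R1 from path(i,c), path(c,g)
round 3: derive path(i,i) via R1 from path(i,a), path(a,i)
round 3: derive path(j,f) via R1 from path(j,a), path(a,f)
round 4: derive path(g,f) via R1 from path(g,a), path(a,f)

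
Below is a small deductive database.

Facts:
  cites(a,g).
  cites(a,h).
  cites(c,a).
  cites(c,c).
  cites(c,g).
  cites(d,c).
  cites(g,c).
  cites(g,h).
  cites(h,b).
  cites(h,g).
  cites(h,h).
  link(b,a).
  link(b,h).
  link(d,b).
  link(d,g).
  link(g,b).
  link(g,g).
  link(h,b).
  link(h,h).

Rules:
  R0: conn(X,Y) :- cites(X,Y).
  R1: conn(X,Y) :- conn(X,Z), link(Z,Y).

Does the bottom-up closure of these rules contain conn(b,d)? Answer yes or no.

round 1: derive conn(a,g) via R0 from cites(a,g)
round 1: derive conn(a,h) via R0 from cites(a,h)
round 1: derive conn(c,a) via R0 from cites(c,a)
round 1: derive conn(c,c) via R0 from cites(c,c)
round 1: derive conn(c,g) via R0 from cites(c,g)
round 1: derive conn(d,c) via R0 from cites(d,c)
round 1: derive conn(g,c) via R0 from cites(g,c)
round 1: derive conn(g,h) via R0 from cites(g,h)
round 1: derive conn(h,b) via R0 from cites(h,b)
round 1: derive conn(h,g) via R0 from cites(h,g)
round 1: derive conn(h,h) via R0 from cites(h,h)
round 2: derive conn(a,b) via R1 from conn(a,g), link(g,b)
round 2: derive conn(c,b) via R1 from conn(c,g), link(g,b)
round 2: derive conn(g,b) via R1 from conn(g,h), link(h,b)
round 2: derive conn(h,a) via R1 from conn(h,b), link(b,a)
round 3: derive conn(a,a) via R1 from conn(a,b), link(b,a)
round 3: derive conn(c,h) via R1 from conn(c,b), link(b,h)
round 3: derive conn(g,a) via R1 from conn(g,b), link(b,a)

no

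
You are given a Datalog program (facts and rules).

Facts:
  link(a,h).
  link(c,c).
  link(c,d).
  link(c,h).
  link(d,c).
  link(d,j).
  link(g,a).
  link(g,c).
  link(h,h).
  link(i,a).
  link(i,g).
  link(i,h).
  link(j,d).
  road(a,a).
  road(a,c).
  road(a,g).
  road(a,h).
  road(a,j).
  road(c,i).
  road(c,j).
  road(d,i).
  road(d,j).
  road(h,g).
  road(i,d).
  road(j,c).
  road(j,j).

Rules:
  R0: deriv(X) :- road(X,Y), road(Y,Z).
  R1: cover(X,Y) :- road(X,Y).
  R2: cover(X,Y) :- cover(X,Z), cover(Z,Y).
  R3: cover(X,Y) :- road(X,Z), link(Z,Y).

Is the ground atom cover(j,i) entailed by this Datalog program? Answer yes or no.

round 1: derive cover(a,a) via R1 from road(a,a)
round 1: derive cover(a,c) via R1 from road(a,c)
round 1: derive cover(a,g) via R1 from road(a,g)
round 1: derive cover(a,h) via R1 from road(a,h)
round 1: derive cover(a,j) via R1 from road(a,j)
round 1: derive cover(c,i) via R1 from road(c,i)
round 1: derive cover(c,j) via R1 from road(c,j)
round 1: derive cover(d,i) via R1 from road(d,i)
round 1: derive cover(d,j) via R1 from road(d,j)
round 1: derive cover(h,g) via R1 from road(h,g)
round 1: derive cover(i,d) via R1 from road(i,d)
round 1: derive cover(j,c) via R1 from road(j,c)
round 1: derive cover(j,j) via R1 from road(j,j)
round 1: derive cover(a,d) via R3 from road(a,c), link(c,d)
round 1: derive cover(c,a) via R3 from road(c,i), link(i,a)
round 1: derive cover(c,d) via R3 from road(c,j), link(j,d)
round 1: derive cover(c,g) via R3 from road(c,i), link(i,g)
round 1: derive cover(c,h) via R3 from road(c,i), link(i,h)
round 1: derive cover(d,a) via R3 from road(d,i), link(i,a)
round 1: derive cover(d,d) via R3 from road(d,j), link(j,d)
round 1: derive cover(d,g) via R3 from road(d,i), link(i,g)
round 1: derive cover(d,h) via R3 from road(d,i), link(i,h)
round 1: derive cover(h,a) via R3 from road(h,g), link(g,a)
round 1: derive cover(h,c) via R3 from road(h,g), link(g,c)
round 1: derive cover(i,c) via R3 from road(i,d), link(d,c)
round 1: derive cover(i,j) via R3 from road(i,d), link(d,j)
round 1: derive cover(j,d) via R3 from road(j,c), link(c,d)
round 1: derive cover(j,h) via R3 from road(j,c), link(c,h)
round 2: derive cover(a,i) via R2 from cover(a,c), cover(c,i)
round 2: derive cover(c,c) via R2 from cover(c,a), cover(a,c)
round 2: derive cover(d,c) via R2 from cover(d,a), cover(a,c)
round 2: derive cover(h,d) via R2 from cover(h,a), cover(a,d)
round 2: derive cover(h,h) via R2 from cover(h,a), cover(a,h)
round 2: derive cover(h,i) via R2 from cover(h,c), cover(c,i)
round 2: derive cover(h,j) via R2 from cover(h,a), cover(a,j)
round 2: derive cover(i,a) via R2 from cover(i,c), cover(c,a)
round 2: derive cover(i,g) via R2 from cover(i,c), cover(c,g)
round 2: derive cover(i,h) via R2 from cover(i,c), cover(c,h)
round 2: derive cover(i,i) via R2 from cover(i,c), cover(c,i)
round 2: derive cover(j,a) via R2 from cover(j,c), cover(c,a)
round 2: derive cover(j,g) via R2 from cover(j,c), cover(c,g)
round 2: derive cover(j,i) via R2 from cover(j,c), cover(c,i)

yes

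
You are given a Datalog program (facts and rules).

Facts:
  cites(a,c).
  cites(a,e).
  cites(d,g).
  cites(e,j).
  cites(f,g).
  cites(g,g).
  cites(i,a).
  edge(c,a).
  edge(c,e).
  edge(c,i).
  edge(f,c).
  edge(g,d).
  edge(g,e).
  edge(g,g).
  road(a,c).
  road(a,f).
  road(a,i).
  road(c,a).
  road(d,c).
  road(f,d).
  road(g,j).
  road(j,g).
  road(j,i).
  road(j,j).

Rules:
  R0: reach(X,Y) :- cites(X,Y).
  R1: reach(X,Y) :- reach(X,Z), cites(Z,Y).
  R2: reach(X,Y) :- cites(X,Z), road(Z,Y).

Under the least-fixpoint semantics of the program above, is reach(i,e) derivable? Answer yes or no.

yes

round 1: derive reach(a,c) via R0 from cites(a,c)
round 1: derive reach(a,e) via R0 from cites(a,e)
round 1: derive reach(d,g) via R0 from cites(d,g)
round 1: derive reach(e,j) via R0 from cites(e,j)
round 1: derive reach(f,g) via R0 from cites(f,g)
round 1: derive reach(g,g) via R0 from cites(g,g)
round 1: derive reach(i,a) via R0 from cites(i,a)
round 1: derive reach(a,a) via R2 from cites(a,c), road(c,a)
round 1: derive reach(d,j) via R2 from cites(d,g), road(g,j)
round 1: derive reach(e,g) via R2 from cites(e,j), road(j,g)
round 1: derive reach(e,i) via R2 from cites(e,j), road(j,i)
round 1: derive reach(f,j) via R2 from cites(f,g), road(g,j)
round 1: derive reach(g,j) via R2 from cites(g,g), road(g,j)
round 1: derive reach(i,c) via R2 from cites(i,a), road(a,c)
round 1: derive reach(i,f) via R2 from cites(i,a), road(a,f)
round 1: derive reach(i,i) via R2 from cites(i,a), road(a,i)
round 2: derive reach(a,j) via R1 from reach(a,e), cites(e,j)
round 2: derive reach(e,a) via R1 from reach(e,i), cites(i,a)
round 2: derive reach(i,e) via R1 from reach(i,a), cites(a,e)
round 2: derive reach(i,g) via R1 from reach(i,f), cites(f,g)
round 3: derive reach(e,c) via R1 from reach(e,a), cites(a,c)
round 3: derive reach(e,e) via R1 from reach(e,a), cites(a,e)
round 3: derive reach(i,j) via R1 from reach(i,e), cites(e,j)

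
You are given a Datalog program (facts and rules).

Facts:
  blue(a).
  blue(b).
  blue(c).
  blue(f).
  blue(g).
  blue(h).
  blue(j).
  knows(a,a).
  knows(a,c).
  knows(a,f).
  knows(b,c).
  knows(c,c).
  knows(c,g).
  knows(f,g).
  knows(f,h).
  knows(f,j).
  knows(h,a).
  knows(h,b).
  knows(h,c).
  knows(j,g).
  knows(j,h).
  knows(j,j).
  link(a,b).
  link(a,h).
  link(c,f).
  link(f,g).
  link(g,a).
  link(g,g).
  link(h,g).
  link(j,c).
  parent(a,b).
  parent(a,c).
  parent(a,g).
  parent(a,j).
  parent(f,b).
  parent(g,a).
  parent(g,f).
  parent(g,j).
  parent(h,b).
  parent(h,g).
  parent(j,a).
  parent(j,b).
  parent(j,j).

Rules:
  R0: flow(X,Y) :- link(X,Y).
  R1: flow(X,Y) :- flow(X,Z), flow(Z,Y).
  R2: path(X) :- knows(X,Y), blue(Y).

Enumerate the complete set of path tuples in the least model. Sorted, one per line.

path(a)
path(b)
path(c)
path(f)
path(h)
path(j)

round 1: derive path(a) via R2 from knows(a,a), blue(a)
round 1: derive path(b) via R2 from knows(b,c), blue(c)
round 1: derive path(c) via R2 from knows(c,c), blue(c)
round 1: derive path(f) via R2 from knows(f,g), blue(g)
round 1: derive path(h) via R2 from knows(h,a), blue(a)
round 1: derive path(j) via R2 from knows(j,g), blue(g)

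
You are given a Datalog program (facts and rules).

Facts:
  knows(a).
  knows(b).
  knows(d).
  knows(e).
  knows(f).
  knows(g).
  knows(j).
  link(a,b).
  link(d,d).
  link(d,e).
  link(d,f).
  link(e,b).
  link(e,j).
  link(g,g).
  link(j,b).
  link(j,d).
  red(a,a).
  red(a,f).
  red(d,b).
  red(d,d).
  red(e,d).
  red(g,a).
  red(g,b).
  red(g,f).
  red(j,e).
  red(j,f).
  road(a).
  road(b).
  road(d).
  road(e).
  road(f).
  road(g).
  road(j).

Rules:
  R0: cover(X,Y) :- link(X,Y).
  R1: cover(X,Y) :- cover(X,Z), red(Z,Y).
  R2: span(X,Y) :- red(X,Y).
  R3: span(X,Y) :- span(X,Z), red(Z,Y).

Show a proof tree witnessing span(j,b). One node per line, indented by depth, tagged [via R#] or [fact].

round 1: derive span(a,a) via R2 from red(a,a)
round 1: derive span(a,f) via R2 from red(a,f)
round 1: derive span(d,b) via R2 from red(d,b)
round 1: derive span(d,d) via R2 from red(d,d)
round 1: derive span(e,d) via R2 from red(e,d)
round 1: derive span(g,a) via R2 from red(g,a)
round 1: derive span(g,b) via R2 from red(g,b)
round 1: derive span(g,f) via R2 from red(g,f)
round 1: derive span(j,e) via R2 from red(j,e)
round 1: derive span(j,f) via R2 from red(j,f)
round 2: derive span(e,b) via R3 from span(e,d), red(d,b)
round 2: derive span(j,d) via R3 from span(j,e), red(e,d)
round 3: derive span(j,b) via R3 from span(j,d), red(d,b)

span(j,b)  [via R3]
  span(j,d)  [via R3]
    span(j,e)  [via R2]
      red(j,e)  [fact]
    red(e,d)  [fact]
  red(d,b)  [fact]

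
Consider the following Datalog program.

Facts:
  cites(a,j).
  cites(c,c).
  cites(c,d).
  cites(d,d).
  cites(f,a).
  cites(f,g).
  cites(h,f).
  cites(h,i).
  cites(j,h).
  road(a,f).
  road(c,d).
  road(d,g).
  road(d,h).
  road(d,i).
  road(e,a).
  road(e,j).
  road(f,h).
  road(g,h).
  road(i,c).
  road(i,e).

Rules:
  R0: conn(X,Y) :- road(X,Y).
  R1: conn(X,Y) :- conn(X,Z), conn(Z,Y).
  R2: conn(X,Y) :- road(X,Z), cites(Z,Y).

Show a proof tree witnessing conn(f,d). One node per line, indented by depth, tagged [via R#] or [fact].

round 1: derive conn(a,f) via R0 from road(a,f)
round 1: derive conn(c,d) via R0 from road(c,d)
round 1: derive conn(d,g) via R0 from road(d,g)
round 1: derive conn(d,h) via R0 from road(d,h)
round 1: derive conn(d,i) via R0 from road(d,i)
round 1: derive conn(e,a) via R0 from road(e,a)
round 1: derive conn(e,j) via R0 from road(e,j)
round 1: derive conn(f,h) via R0 from road(f,h)
round 1: derive conn(g,h) via R0 from road(g,h)
round 1: derive conn(i,c) via R0 from road(i,c)
round 1: derive conn(i,e) via R0 from road(i,e)
round 1: derive conn(a,a) via R2 from road(a,f), cites(f,a)
round 1: derive conn(a,g) via R2 from road(a,f), cites(f,g)
round 1: derive conn(d,f) via R2 from road(d,h), cites(h,f)
round 1: derive conn(e,h) via R2 from road(e,j), cites(j,h)
round 1: derive conn(f,f) via R2 from road(f,h), cites(h,f)
round 1: derive conn(f,i) via R2 from road(f,h), cites(h,i)
round 1: derive conn(g,f) via R2 from road(g,h), cites(h,f)
round 1: derive conn(g,i) via R2 from road(g,h), cites(h,i)
round 1: derive conn(i,d) via R2 from road(i,c), cites(c,d)
round 2: derive conn(a,h) via R1 from conn(a,f), conn(f,h)
round 2: derive conn(a,i) via R1 from conn(a,f), conn(f,i)
round 2: derive conn(c,f) via R1 from conn(c,d), conn(d,f)
round 2: derive conn(c,g) via R1 from conn(c,d), conn(d,g)
round 2: derive conn(c,h) via R1 from conn(c,d), conn(d,h)
round 2: derive conn(c,i) via R1 from conn(c,d), conn(d,i)
round 2: derive conn(d,c) via R1 from conn(d,i), conn(i,c)
round 2: derive conn(d,d) via R1 from conn(d,i), conn(i,d)
round 2: derive conn(d,e) via R1 from conn(d,i), conn(i,e)
round 2: derive conn(e,f) via R1 from conn(e,a), conn(a,f)
round 2: derive conn(e,g) via R1 from conn(e,a), conn(a,g)
round 2: derive conn(f,c) via R1 from conn(f,i), conn(i,c)
round 2: derive conn(f,d) via R1 from conn(f,i), conn(i,d)
round 2: derive conn(f,e) via R1 from conn(f,i), conn(i,e)
round 2: derive conn(g,c) via R1 from conn(g,i), conn(i,c)
round 2: derive conn(g,d) via R1 from conn(g,i), conn(i,d)
round 2: derive conn(g,e) via R1 from conn(g,i), conn(i,e)
round 2: derive conn(i,a) via R1 from conn(i,e), conn(e,a)
round 2: derive conn(i,f) via R1 from conn(i,d), conn(d,f)
round 2: derive conn(i,g) via R1 from conn(i,d), conn(d,g)
round 2: derive conn(i,h) via R1 from conn(i,d), conn(d,h)
round 2: derive conn(i,i) via R1 from conn(i,d), conn(d,i)
round 2: derive conn(i,j) via R1 from conn(i,e), conn(e,j)
round 3: derive conn(a,c) via R1 from conn(a,f), conn(f,c)
round 3: derive conn(a,d) via R1 from conn(a,f), conn(f,d)
round 3: derive conn(a,e) via R1 from conn(a,f), conn(f,e)
round 3: derive conn(a,j) via R1 from conn(a,i), conn(i,j)
round 3: derive conn(c,a) via R1 from conn(c,i), conn(i,a)
round 3: derive conn(c,c) via R1 from conn(c,d), conn(d,c)
round 3: derive conn(c,e) via R1 from conn(c,d), conn(d,e)
round 3: derive conn(c,j) via R1 from conn(c,i), conn(i,j)
round 3: derive conn(d,a) via R1 from conn(d,e), conn(e,a)
round 3: derive conn(d,j) via R1 from conn(d,e), conn(e,j)
round 3: derive conn(e,c) via R1 from conn(e,f), conn(f,c)
round 3: derive conn(e,d) via R1 from conn(e,f), conn(f,d)
round 3: derive conn(e,e) via R1 from conn(e,f), conn(f,e)
round 3: derive conn(e,i) via R1 from conn(e,a), conn(a,i)
round 3: derive conn(f,a) via R1 from conn(f,e), conn(e,a)
round 3: derive conn(f,g) via R1 from conn(f,c), conn(c,g)
round 3: derive conn(f,j) via R1 from conn(f,e), conn(e,j)
round 3: derive conn(g,a) via R1 from conn(g,e), conn(e,a)
round 3: derive conn(g,g) via R1 from conn(g,c), conn(c,g)
round 3: derive conn(g,j) via R1 from conn(g,e), conn(e,j)

conn(f,d)  [via R1]
  conn(f,i)  [via R2]
    road(f,h)  [fact]
    cites(h,i)  [fact]
  conn(i,d)  [via R2]
    road(i,c)  [fact]
    cites(c,d)  [fact]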